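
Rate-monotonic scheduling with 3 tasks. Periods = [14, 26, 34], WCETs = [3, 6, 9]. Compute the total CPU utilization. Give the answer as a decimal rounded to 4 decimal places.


Compute individual utilizations (exact fractions):
  Task 1: C/T = 3/14 (approx. 0.2143)
  Task 2: C/T = 6/26 = 3/13 (approx. 0.2308)
  Task 3: C/T = 9/34 (approx. 0.2647)
Total utilization U = 3/14 + 3/13 + 9/34 = 1098/1547
Rounded to 4 decimal places: U = 0.7098
RM (Liu & Layland) bound for 3 tasks = 0.779763; compare with U = 1098/1547 (approx. 0.709761)
U <= bound, so schedulable by RM sufficient condition.

0.7098


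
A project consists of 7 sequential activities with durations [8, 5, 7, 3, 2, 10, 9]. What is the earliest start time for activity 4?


Activity 4 starts after activities 1 through 3 complete.
Predecessor durations: [8, 5, 7]
ES = 8 + 5 + 7 = 20

20


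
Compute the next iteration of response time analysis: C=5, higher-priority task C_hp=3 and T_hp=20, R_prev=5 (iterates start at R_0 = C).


R_next = C + ceil(R_prev / T_hp) * C_hp
ceil(5 / 20) = ceil(0.25) = 1
Interference = 1 * 3 = 3
R_next = 5 + 3 = 8

8


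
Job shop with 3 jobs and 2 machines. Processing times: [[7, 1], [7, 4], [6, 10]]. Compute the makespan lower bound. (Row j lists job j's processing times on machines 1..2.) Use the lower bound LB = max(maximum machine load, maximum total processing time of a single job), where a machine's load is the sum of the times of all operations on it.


Machine loads:
  Machine 1: 7 + 7 + 6 = 20
  Machine 2: 1 + 4 + 10 = 15
Max machine load = 20
Job totals:
  Job 1: 8
  Job 2: 11
  Job 3: 16
Max job total = 16
Lower bound = max(20, 16) = 20

20


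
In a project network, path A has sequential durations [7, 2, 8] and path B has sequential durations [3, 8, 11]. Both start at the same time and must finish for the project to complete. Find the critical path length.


Path A total = 7 + 2 + 8 = 17
Path B total = 3 + 8 + 11 = 22
Critical path = longest path = max(17, 22) = 22

22


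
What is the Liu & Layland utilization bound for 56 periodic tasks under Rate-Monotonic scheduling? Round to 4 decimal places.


Compute 2^(1/56) = 1.0124545481
Subtract 1: 1.0124545481 - 1 = 0.0124545481
Multiply by n: 56 * 0.0124545481 = 0.6974546936
Round to 4 dp: 0.6975

0.6975


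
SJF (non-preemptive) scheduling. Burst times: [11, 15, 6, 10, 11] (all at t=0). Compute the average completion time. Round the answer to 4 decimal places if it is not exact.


SJF order (ascending): [6, 10, 11, 11, 15]
Completion times:
  Job 1: burst=6, C=6
  Job 2: burst=10, C=16
  Job 3: burst=11, C=27
  Job 4: burst=11, C=38
  Job 5: burst=15, C=53
Average completion = 140/5 = 28.0

28.0


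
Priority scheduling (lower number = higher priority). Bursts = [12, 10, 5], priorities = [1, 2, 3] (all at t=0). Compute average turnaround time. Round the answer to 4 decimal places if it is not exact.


Sort by priority (ascending = highest first):
Order: [(1, 12), (2, 10), (3, 5)]
Completion times:
  Priority 1, burst=12, C=12
  Priority 2, burst=10, C=22
  Priority 3, burst=5, C=27
Average turnaround = 61/3 = 20.3333

20.3333


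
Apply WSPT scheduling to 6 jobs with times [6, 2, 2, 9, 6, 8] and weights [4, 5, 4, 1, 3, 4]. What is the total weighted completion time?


Compute p/w ratios and sort ascending (WSPT): [(2, 5), (2, 4), (6, 4), (6, 3), (8, 4), (9, 1)]
Compute weighted completion times:
  Job (p=2,w=5): C=2, w*C=5*2=10
  Job (p=2,w=4): C=4, w*C=4*4=16
  Job (p=6,w=4): C=10, w*C=4*10=40
  Job (p=6,w=3): C=16, w*C=3*16=48
  Job (p=8,w=4): C=24, w*C=4*24=96
  Job (p=9,w=1): C=33, w*C=1*33=33
Total weighted completion time = 243

243


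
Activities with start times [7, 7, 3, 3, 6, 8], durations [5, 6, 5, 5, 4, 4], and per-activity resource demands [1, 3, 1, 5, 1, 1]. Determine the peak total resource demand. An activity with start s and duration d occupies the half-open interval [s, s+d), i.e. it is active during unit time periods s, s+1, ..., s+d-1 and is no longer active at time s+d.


Each activity i is active on [start_i, start_i + duration_i).
Compute total resource usage per time slot:
  t=0: active resources = [], total = 0
  t=1: active resources = [], total = 0
  t=2: active resources = [], total = 0
  t=3: active resources = [1, 5], total = 6
  t=4: active resources = [1, 5], total = 6
  t=5: active resources = [1, 5], total = 6
  t=6: active resources = [1, 5, 1], total = 7
  t=7: active resources = [1, 3, 1, 5, 1], total = 11
  t=8: active resources = [1, 3, 1, 1], total = 6
  t=9: active resources = [1, 3, 1, 1], total = 6
  t=10: active resources = [1, 3, 1], total = 5
  t=11: active resources = [1, 3, 1], total = 5
  t=12: active resources = [3], total = 3
Peak resource demand = 11

11


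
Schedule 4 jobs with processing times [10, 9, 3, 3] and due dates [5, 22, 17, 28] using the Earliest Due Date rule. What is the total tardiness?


Sort by due date (EDD order): [(10, 5), (3, 17), (9, 22), (3, 28)]
Compute completion times and tardiness:
  Job 1: p=10, d=5, C=10, tardiness=max(0,10-5)=5
  Job 2: p=3, d=17, C=13, tardiness=max(0,13-17)=0
  Job 3: p=9, d=22, C=22, tardiness=max(0,22-22)=0
  Job 4: p=3, d=28, C=25, tardiness=max(0,25-28)=0
Total tardiness = 5

5


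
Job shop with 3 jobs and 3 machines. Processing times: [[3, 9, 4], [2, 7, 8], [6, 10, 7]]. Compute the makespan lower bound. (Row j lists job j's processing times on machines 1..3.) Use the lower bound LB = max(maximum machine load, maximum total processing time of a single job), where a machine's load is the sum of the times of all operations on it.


Machine loads:
  Machine 1: 3 + 2 + 6 = 11
  Machine 2: 9 + 7 + 10 = 26
  Machine 3: 4 + 8 + 7 = 19
Max machine load = 26
Job totals:
  Job 1: 16
  Job 2: 17
  Job 3: 23
Max job total = 23
Lower bound = max(26, 23) = 26

26


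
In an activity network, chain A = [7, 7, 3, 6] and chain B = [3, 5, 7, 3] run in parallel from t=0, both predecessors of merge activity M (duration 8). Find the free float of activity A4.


ES(A4) = sum of predecessors on chain A = 17
EF(A4) = ES + duration = 17 + 6 = 23
Successor of A4 is M. ES(M) = max(sum(A), sum(B)) = max(23, 18) = 23
Free float = ES(successor) - EF(current) = 23 - 23 = 0

0


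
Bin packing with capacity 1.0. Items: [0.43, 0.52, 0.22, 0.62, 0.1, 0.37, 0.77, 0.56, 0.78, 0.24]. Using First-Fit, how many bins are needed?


Place items sequentially using First-Fit:
  Item 0.43 -> new Bin 1
  Item 0.52 -> Bin 1 (now 0.95)
  Item 0.22 -> new Bin 2
  Item 0.62 -> Bin 2 (now 0.84)
  Item 0.1 -> Bin 2 (now 0.94)
  Item 0.37 -> new Bin 3
  Item 0.77 -> new Bin 4
  Item 0.56 -> Bin 3 (now 0.93)
  Item 0.78 -> new Bin 5
  Item 0.24 -> new Bin 6
Total bins used = 6

6


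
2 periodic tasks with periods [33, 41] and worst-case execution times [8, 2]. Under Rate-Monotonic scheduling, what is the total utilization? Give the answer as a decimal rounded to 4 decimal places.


Compute individual utilizations (exact fractions):
  Task 1: C/T = 8/33 (approx. 0.2424)
  Task 2: C/T = 2/41 (approx. 0.0488)
Total utilization U = 8/33 + 2/41 = 394/1353
Rounded to 4 decimal places: U = 0.2912
RM (Liu & Layland) bound for 2 tasks = 0.828427; compare with U = 394/1353 (approx. 0.291205)
U <= bound, so schedulable by RM sufficient condition.

0.2912


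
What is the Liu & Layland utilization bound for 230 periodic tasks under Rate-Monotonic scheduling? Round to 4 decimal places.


Compute 2^(1/230) = 1.0030182291
Subtract 1: 1.0030182291 - 1 = 0.0030182291
Multiply by n: 230 * 0.0030182291 = 0.6941926930
Round to 4 dp: 0.6942

0.6942


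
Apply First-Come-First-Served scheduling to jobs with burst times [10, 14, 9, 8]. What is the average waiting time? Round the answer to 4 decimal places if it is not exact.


FCFS order (as given): [10, 14, 9, 8]
Waiting times:
  Job 1: wait = 0
  Job 2: wait = 10
  Job 3: wait = 24
  Job 4: wait = 33
Sum of waiting times = 67
Average waiting time = 67/4 = 16.75

16.75


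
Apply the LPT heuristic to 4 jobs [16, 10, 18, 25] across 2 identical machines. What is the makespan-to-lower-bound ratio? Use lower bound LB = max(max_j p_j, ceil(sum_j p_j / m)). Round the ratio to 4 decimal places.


LPT order: [25, 18, 16, 10]
Machine loads after assignment: [35, 34]
LPT makespan = 35
Lower bound = max(max_job, ceil(total/2)) = max(25, 35) = 35
Ratio = 35 / 35 = 1.0

1.0


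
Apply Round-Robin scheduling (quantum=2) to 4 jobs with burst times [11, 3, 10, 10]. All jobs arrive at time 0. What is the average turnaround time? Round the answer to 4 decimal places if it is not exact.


Time quantum = 2
Execution trace:
  J1 runs 2 units, time = 2
  J2 runs 2 units, time = 4
  J3 runs 2 units, time = 6
  J4 runs 2 units, time = 8
  J1 runs 2 units, time = 10
  J2 runs 1 units, time = 11
  J3 runs 2 units, time = 13
  J4 runs 2 units, time = 15
  J1 runs 2 units, time = 17
  J3 runs 2 units, time = 19
  J4 runs 2 units, time = 21
  J1 runs 2 units, time = 23
  J3 runs 2 units, time = 25
  J4 runs 2 units, time = 27
  J1 runs 2 units, time = 29
  J3 runs 2 units, time = 31
  J4 runs 2 units, time = 33
  J1 runs 1 units, time = 34
Finish times: [34, 11, 31, 33]
Average turnaround = 109/4 = 27.25

27.25


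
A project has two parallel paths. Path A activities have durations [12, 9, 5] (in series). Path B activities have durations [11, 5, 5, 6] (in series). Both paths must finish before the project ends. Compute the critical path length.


Path A total = 12 + 9 + 5 = 26
Path B total = 11 + 5 + 5 + 6 = 27
Critical path = longest path = max(26, 27) = 27

27


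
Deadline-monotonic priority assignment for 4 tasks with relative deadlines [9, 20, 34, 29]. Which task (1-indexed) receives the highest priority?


Sort tasks by relative deadline (ascending):
  Task 1: deadline = 9
  Task 2: deadline = 20
  Task 4: deadline = 29
  Task 3: deadline = 34
Priority order (highest first): [1, 2, 4, 3]
Highest priority task = 1

1


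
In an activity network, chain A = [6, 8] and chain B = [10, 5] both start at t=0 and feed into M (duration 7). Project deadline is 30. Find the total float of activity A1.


Forward pass: ES(A1) = sum of predecessors on chain A = 0
EF = ES + duration = 0 + 6 = 6
Backward pass: LF(M) = deadline = 30; LS(M) = 30 - 7 = 23
LF(A1) = LS(M) - sum(successors on chain A) = 23 - 8 = 15
LS = LF - duration = 15 - 6 = 9
Total float = LS - ES = 9 - 0 = 9

9


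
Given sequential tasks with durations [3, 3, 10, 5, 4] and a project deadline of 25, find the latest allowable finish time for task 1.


LF(activity 1) = deadline - sum of successor durations
Successors: activities 2 through 5 with durations [3, 10, 5, 4]
Sum of successor durations = 22
LF = 25 - 22 = 3

3


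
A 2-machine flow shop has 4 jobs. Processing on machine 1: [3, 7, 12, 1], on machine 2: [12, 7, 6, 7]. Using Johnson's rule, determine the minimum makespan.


Apply Johnson's rule:
  Group 1 (a <= b): [(4, 1, 7), (1, 3, 12), (2, 7, 7)]
  Group 2 (a > b): [(3, 12, 6)]
Optimal job order: [4, 1, 2, 3]
Schedule:
  Job 4: M1 done at 1, M2 done at 8
  Job 1: M1 done at 4, M2 done at 20
  Job 2: M1 done at 11, M2 done at 27
  Job 3: M1 done at 23, M2 done at 33
Makespan = 33

33


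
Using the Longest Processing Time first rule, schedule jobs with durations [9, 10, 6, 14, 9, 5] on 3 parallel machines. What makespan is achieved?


Sort jobs in decreasing order (LPT): [14, 10, 9, 9, 6, 5]
Assign each job to the least loaded machine:
  Machine 1: jobs [14, 5], load = 19
  Machine 2: jobs [10, 6], load = 16
  Machine 3: jobs [9, 9], load = 18
Makespan = max load = 19

19


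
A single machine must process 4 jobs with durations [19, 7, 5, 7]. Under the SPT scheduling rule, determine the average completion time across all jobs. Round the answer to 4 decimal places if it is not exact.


Sort jobs by processing time (SPT order): [5, 7, 7, 19]
Compute completion times sequentially:
  Job 1: processing = 5, completes at 5
  Job 2: processing = 7, completes at 12
  Job 3: processing = 7, completes at 19
  Job 4: processing = 19, completes at 38
Sum of completion times = 74
Average completion time = 74/4 = 18.5

18.5


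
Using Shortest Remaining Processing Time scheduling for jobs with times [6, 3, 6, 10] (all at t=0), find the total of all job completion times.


Since all jobs arrive at t=0, SRPT equals SPT ordering.
SPT order: [3, 6, 6, 10]
Completion times:
  Job 1: p=3, C=3
  Job 2: p=6, C=9
  Job 3: p=6, C=15
  Job 4: p=10, C=25
Total completion time = 3 + 9 + 15 + 25 = 52

52


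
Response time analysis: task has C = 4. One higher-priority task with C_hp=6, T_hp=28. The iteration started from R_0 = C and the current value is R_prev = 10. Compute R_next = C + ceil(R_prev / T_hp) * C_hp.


R_next = C + ceil(R_prev / T_hp) * C_hp
ceil(10 / 28) = ceil(0.3571) = 1
Interference = 1 * 6 = 6
R_next = 4 + 6 = 10
R_next = R_prev, so the iteration has converged (response time = 10).

10


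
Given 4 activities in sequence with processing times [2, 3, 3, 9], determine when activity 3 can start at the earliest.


Activity 3 starts after activities 1 through 2 complete.
Predecessor durations: [2, 3]
ES = 2 + 3 = 5

5


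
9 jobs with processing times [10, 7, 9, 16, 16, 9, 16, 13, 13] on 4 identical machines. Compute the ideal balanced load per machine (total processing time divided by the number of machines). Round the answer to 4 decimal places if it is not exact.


Total processing time = 10 + 7 + 9 + 16 + 16 + 9 + 16 + 13 + 13 = 109
Number of machines = 4
Ideal balanced load = 109 / 4 = 27.25

27.25


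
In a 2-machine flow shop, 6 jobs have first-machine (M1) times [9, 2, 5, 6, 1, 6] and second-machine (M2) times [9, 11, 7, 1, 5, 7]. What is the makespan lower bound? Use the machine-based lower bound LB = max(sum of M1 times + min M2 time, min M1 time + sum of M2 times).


LB1 = sum(M1 times) + min(M2 times) = 29 + 1 = 30
LB2 = min(M1 times) + sum(M2 times) = 1 + 40 = 41
Lower bound = max(LB1, LB2) = max(30, 41) = 41

41


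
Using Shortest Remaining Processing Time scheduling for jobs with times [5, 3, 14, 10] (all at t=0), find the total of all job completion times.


Since all jobs arrive at t=0, SRPT equals SPT ordering.
SPT order: [3, 5, 10, 14]
Completion times:
  Job 1: p=3, C=3
  Job 2: p=5, C=8
  Job 3: p=10, C=18
  Job 4: p=14, C=32
Total completion time = 3 + 8 + 18 + 32 = 61

61


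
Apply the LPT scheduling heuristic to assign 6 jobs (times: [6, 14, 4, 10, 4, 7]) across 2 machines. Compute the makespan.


Sort jobs in decreasing order (LPT): [14, 10, 7, 6, 4, 4]
Assign each job to the least loaded machine:
  Machine 1: jobs [14, 6, 4], load = 24
  Machine 2: jobs [10, 7, 4], load = 21
Makespan = max load = 24

24


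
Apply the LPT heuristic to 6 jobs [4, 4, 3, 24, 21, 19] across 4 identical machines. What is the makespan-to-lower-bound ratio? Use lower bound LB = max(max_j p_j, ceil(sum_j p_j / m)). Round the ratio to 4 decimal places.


LPT order: [24, 21, 19, 4, 4, 3]
Machine loads after assignment: [24, 21, 19, 11]
LPT makespan = 24
Lower bound = max(max_job, ceil(total/4)) = max(24, 19) = 24
Ratio = 24 / 24 = 1.0

1.0


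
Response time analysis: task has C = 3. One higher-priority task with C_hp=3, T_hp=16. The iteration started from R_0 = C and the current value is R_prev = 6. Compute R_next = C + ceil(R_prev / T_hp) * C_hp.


R_next = C + ceil(R_prev / T_hp) * C_hp
ceil(6 / 16) = ceil(0.375) = 1
Interference = 1 * 3 = 3
R_next = 3 + 3 = 6
R_next = R_prev, so the iteration has converged (response time = 6).

6


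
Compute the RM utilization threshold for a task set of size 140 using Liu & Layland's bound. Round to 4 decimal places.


Compute 2^(1/140) = 1.0049633280
Subtract 1: 1.0049633280 - 1 = 0.0049633280
Multiply by n: 140 * 0.0049633280 = 0.6948659200
Round to 4 dp: 0.6949

0.6949


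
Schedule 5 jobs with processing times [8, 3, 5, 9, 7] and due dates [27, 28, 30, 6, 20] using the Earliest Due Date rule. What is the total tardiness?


Sort by due date (EDD order): [(9, 6), (7, 20), (8, 27), (3, 28), (5, 30)]
Compute completion times and tardiness:
  Job 1: p=9, d=6, C=9, tardiness=max(0,9-6)=3
  Job 2: p=7, d=20, C=16, tardiness=max(0,16-20)=0
  Job 3: p=8, d=27, C=24, tardiness=max(0,24-27)=0
  Job 4: p=3, d=28, C=27, tardiness=max(0,27-28)=0
  Job 5: p=5, d=30, C=32, tardiness=max(0,32-30)=2
Total tardiness = 5

5


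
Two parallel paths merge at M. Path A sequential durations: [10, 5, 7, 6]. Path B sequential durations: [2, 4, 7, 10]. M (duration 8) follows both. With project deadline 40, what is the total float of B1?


Forward pass: ES(B1) = sum of predecessors on chain B = 0
EF = ES + duration = 0 + 2 = 2
Backward pass: LF(M) = deadline = 40; LS(M) = 40 - 8 = 32
LF(B1) = LS(M) - sum(successors on chain B) = 32 - 21 = 11
LS = LF - duration = 11 - 2 = 9
Total float = LS - ES = 9 - 0 = 9

9


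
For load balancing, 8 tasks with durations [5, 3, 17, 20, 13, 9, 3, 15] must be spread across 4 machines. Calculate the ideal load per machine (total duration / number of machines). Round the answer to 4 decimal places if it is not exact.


Total processing time = 5 + 3 + 17 + 20 + 13 + 9 + 3 + 15 = 85
Number of machines = 4
Ideal balanced load = 85 / 4 = 21.25

21.25


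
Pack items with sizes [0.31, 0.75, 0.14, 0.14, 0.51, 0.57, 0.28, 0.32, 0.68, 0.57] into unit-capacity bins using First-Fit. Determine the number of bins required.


Place items sequentially using First-Fit:
  Item 0.31 -> new Bin 1
  Item 0.75 -> new Bin 2
  Item 0.14 -> Bin 1 (now 0.45)
  Item 0.14 -> Bin 1 (now 0.59)
  Item 0.51 -> new Bin 3
  Item 0.57 -> new Bin 4
  Item 0.28 -> Bin 1 (now 0.87)
  Item 0.32 -> Bin 3 (now 0.83)
  Item 0.68 -> new Bin 5
  Item 0.57 -> new Bin 6
Total bins used = 6

6


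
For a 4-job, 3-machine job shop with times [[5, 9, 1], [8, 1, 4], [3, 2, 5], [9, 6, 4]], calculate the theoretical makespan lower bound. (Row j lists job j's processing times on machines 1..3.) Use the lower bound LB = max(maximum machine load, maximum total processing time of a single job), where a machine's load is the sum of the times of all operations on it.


Machine loads:
  Machine 1: 5 + 8 + 3 + 9 = 25
  Machine 2: 9 + 1 + 2 + 6 = 18
  Machine 3: 1 + 4 + 5 + 4 = 14
Max machine load = 25
Job totals:
  Job 1: 15
  Job 2: 13
  Job 3: 10
  Job 4: 19
Max job total = 19
Lower bound = max(25, 19) = 25

25


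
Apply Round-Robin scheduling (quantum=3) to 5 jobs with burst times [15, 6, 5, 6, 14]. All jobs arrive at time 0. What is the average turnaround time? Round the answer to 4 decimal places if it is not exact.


Time quantum = 3
Execution trace:
  J1 runs 3 units, time = 3
  J2 runs 3 units, time = 6
  J3 runs 3 units, time = 9
  J4 runs 3 units, time = 12
  J5 runs 3 units, time = 15
  J1 runs 3 units, time = 18
  J2 runs 3 units, time = 21
  J3 runs 2 units, time = 23
  J4 runs 3 units, time = 26
  J5 runs 3 units, time = 29
  J1 runs 3 units, time = 32
  J5 runs 3 units, time = 35
  J1 runs 3 units, time = 38
  J5 runs 3 units, time = 41
  J1 runs 3 units, time = 44
  J5 runs 2 units, time = 46
Finish times: [44, 21, 23, 26, 46]
Average turnaround = 160/5 = 32.0

32.0


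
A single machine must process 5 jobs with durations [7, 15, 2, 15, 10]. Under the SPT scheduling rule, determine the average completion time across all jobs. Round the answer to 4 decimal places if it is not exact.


Sort jobs by processing time (SPT order): [2, 7, 10, 15, 15]
Compute completion times sequentially:
  Job 1: processing = 2, completes at 2
  Job 2: processing = 7, completes at 9
  Job 3: processing = 10, completes at 19
  Job 4: processing = 15, completes at 34
  Job 5: processing = 15, completes at 49
Sum of completion times = 113
Average completion time = 113/5 = 22.6

22.6


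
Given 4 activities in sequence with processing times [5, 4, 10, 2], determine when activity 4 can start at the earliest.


Activity 4 starts after activities 1 through 3 complete.
Predecessor durations: [5, 4, 10]
ES = 5 + 4 + 10 = 19

19


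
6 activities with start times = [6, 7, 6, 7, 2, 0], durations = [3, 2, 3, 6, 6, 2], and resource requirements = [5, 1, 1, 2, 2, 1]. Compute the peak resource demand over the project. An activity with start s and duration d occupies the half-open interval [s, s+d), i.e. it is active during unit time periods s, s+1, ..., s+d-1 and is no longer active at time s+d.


Each activity i is active on [start_i, start_i + duration_i).
Compute total resource usage per time slot:
  t=0: active resources = [1], total = 1
  t=1: active resources = [1], total = 1
  t=2: active resources = [2], total = 2
  t=3: active resources = [2], total = 2
  t=4: active resources = [2], total = 2
  t=5: active resources = [2], total = 2
  t=6: active resources = [5, 1, 2], total = 8
  t=7: active resources = [5, 1, 1, 2, 2], total = 11
  t=8: active resources = [5, 1, 1, 2], total = 9
  t=9: active resources = [2], total = 2
  t=10: active resources = [2], total = 2
  t=11: active resources = [2], total = 2
  t=12: active resources = [2], total = 2
Peak resource demand = 11

11


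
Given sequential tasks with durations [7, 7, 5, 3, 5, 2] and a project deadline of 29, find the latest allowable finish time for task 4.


LF(activity 4) = deadline - sum of successor durations
Successors: activities 5 through 6 with durations [5, 2]
Sum of successor durations = 7
LF = 29 - 7 = 22

22


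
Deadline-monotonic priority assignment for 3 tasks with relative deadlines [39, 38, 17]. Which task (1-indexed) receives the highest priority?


Sort tasks by relative deadline (ascending):
  Task 3: deadline = 17
  Task 2: deadline = 38
  Task 1: deadline = 39
Priority order (highest first): [3, 2, 1]
Highest priority task = 3

3


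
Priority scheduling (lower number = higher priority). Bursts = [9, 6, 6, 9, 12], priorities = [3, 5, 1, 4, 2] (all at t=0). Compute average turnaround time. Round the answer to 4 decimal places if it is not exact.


Sort by priority (ascending = highest first):
Order: [(1, 6), (2, 12), (3, 9), (4, 9), (5, 6)]
Completion times:
  Priority 1, burst=6, C=6
  Priority 2, burst=12, C=18
  Priority 3, burst=9, C=27
  Priority 4, burst=9, C=36
  Priority 5, burst=6, C=42
Average turnaround = 129/5 = 25.8

25.8


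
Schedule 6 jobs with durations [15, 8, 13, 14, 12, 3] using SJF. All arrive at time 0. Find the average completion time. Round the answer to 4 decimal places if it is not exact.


SJF order (ascending): [3, 8, 12, 13, 14, 15]
Completion times:
  Job 1: burst=3, C=3
  Job 2: burst=8, C=11
  Job 3: burst=12, C=23
  Job 4: burst=13, C=36
  Job 5: burst=14, C=50
  Job 6: burst=15, C=65
Average completion = 188/6 = 31.3333

31.3333


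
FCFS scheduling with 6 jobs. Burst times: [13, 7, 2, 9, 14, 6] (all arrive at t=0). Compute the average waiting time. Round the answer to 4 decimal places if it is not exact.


FCFS order (as given): [13, 7, 2, 9, 14, 6]
Waiting times:
  Job 1: wait = 0
  Job 2: wait = 13
  Job 3: wait = 20
  Job 4: wait = 22
  Job 5: wait = 31
  Job 6: wait = 45
Sum of waiting times = 131
Average waiting time = 131/6 = 21.8333

21.8333


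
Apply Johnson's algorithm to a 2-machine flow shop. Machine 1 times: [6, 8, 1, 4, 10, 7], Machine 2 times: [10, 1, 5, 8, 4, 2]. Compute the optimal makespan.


Apply Johnson's rule:
  Group 1 (a <= b): [(3, 1, 5), (4, 4, 8), (1, 6, 10)]
  Group 2 (a > b): [(5, 10, 4), (6, 7, 2), (2, 8, 1)]
Optimal job order: [3, 4, 1, 5, 6, 2]
Schedule:
  Job 3: M1 done at 1, M2 done at 6
  Job 4: M1 done at 5, M2 done at 14
  Job 1: M1 done at 11, M2 done at 24
  Job 5: M1 done at 21, M2 done at 28
  Job 6: M1 done at 28, M2 done at 30
  Job 2: M1 done at 36, M2 done at 37
Makespan = 37

37


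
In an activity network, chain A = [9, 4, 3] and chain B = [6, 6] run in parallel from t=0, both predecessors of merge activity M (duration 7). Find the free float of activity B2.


ES(B2) = sum of predecessors on chain B = 6
EF(B2) = ES + duration = 6 + 6 = 12
Successor of B2 is M. ES(M) = max(sum(A), sum(B)) = max(16, 12) = 16
Free float = ES(successor) - EF(current) = 16 - 12 = 4

4


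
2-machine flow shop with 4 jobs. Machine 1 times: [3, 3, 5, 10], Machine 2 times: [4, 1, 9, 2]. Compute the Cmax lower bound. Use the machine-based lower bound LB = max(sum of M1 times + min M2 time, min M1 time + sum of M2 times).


LB1 = sum(M1 times) + min(M2 times) = 21 + 1 = 22
LB2 = min(M1 times) + sum(M2 times) = 3 + 16 = 19
Lower bound = max(LB1, LB2) = max(22, 19) = 22

22


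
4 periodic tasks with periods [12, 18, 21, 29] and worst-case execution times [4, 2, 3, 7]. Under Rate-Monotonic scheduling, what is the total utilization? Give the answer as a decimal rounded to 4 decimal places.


Compute individual utilizations (exact fractions):
  Task 1: C/T = 4/12 = 1/3 (approx. 0.3333)
  Task 2: C/T = 2/18 = 1/9 (approx. 0.1111)
  Task 3: C/T = 3/21 = 1/7 (approx. 0.1429)
  Task 4: C/T = 7/29 (approx. 0.2414)
Total utilization U = 1/3 + 1/9 + 1/7 + 7/29 = 1514/1827
Rounded to 4 decimal places: U = 0.8287
RM (Liu & Layland) bound for 4 tasks = 0.756828; compare with U = 1514/1827 (approx. 0.828681)
bound < U <= 1, so the RM sufficient condition is not met (inconclusive; an exact test such as response-time analysis is needed).

0.8287


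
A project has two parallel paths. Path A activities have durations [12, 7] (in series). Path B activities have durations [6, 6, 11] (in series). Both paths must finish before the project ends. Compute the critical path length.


Path A total = 12 + 7 = 19
Path B total = 6 + 6 + 11 = 23
Critical path = longest path = max(19, 23) = 23

23


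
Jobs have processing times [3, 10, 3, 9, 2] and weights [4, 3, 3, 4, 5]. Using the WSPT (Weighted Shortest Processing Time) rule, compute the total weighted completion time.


Compute p/w ratios and sort ascending (WSPT): [(2, 5), (3, 4), (3, 3), (9, 4), (10, 3)]
Compute weighted completion times:
  Job (p=2,w=5): C=2, w*C=5*2=10
  Job (p=3,w=4): C=5, w*C=4*5=20
  Job (p=3,w=3): C=8, w*C=3*8=24
  Job (p=9,w=4): C=17, w*C=4*17=68
  Job (p=10,w=3): C=27, w*C=3*27=81
Total weighted completion time = 203

203


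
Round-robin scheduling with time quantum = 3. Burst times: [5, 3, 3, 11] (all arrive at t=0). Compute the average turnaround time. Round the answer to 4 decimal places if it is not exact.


Time quantum = 3
Execution trace:
  J1 runs 3 units, time = 3
  J2 runs 3 units, time = 6
  J3 runs 3 units, time = 9
  J4 runs 3 units, time = 12
  J1 runs 2 units, time = 14
  J4 runs 3 units, time = 17
  J4 runs 3 units, time = 20
  J4 runs 2 units, time = 22
Finish times: [14, 6, 9, 22]
Average turnaround = 51/4 = 12.75

12.75


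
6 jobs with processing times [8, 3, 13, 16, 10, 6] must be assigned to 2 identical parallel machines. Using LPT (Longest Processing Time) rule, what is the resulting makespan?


Sort jobs in decreasing order (LPT): [16, 13, 10, 8, 6, 3]
Assign each job to the least loaded machine:
  Machine 1: jobs [16, 8, 3], load = 27
  Machine 2: jobs [13, 10, 6], load = 29
Makespan = max load = 29

29


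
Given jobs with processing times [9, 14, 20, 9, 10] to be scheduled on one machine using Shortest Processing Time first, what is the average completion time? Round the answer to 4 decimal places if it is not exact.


Sort jobs by processing time (SPT order): [9, 9, 10, 14, 20]
Compute completion times sequentially:
  Job 1: processing = 9, completes at 9
  Job 2: processing = 9, completes at 18
  Job 3: processing = 10, completes at 28
  Job 4: processing = 14, completes at 42
  Job 5: processing = 20, completes at 62
Sum of completion times = 159
Average completion time = 159/5 = 31.8

31.8


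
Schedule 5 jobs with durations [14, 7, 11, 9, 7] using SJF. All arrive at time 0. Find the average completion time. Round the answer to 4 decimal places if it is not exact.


SJF order (ascending): [7, 7, 9, 11, 14]
Completion times:
  Job 1: burst=7, C=7
  Job 2: burst=7, C=14
  Job 3: burst=9, C=23
  Job 4: burst=11, C=34
  Job 5: burst=14, C=48
Average completion = 126/5 = 25.2

25.2


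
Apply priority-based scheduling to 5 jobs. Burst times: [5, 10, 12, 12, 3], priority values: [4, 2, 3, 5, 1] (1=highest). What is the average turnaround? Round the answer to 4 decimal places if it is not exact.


Sort by priority (ascending = highest first):
Order: [(1, 3), (2, 10), (3, 12), (4, 5), (5, 12)]
Completion times:
  Priority 1, burst=3, C=3
  Priority 2, burst=10, C=13
  Priority 3, burst=12, C=25
  Priority 4, burst=5, C=30
  Priority 5, burst=12, C=42
Average turnaround = 113/5 = 22.6

22.6


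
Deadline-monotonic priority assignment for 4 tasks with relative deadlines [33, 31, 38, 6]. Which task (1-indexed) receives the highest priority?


Sort tasks by relative deadline (ascending):
  Task 4: deadline = 6
  Task 2: deadline = 31
  Task 1: deadline = 33
  Task 3: deadline = 38
Priority order (highest first): [4, 2, 1, 3]
Highest priority task = 4

4


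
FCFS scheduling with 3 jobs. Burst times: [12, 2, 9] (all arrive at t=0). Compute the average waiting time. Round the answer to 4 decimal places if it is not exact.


FCFS order (as given): [12, 2, 9]
Waiting times:
  Job 1: wait = 0
  Job 2: wait = 12
  Job 3: wait = 14
Sum of waiting times = 26
Average waiting time = 26/3 = 8.6667

8.6667


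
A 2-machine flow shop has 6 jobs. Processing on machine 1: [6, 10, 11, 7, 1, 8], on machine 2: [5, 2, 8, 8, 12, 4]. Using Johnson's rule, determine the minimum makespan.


Apply Johnson's rule:
  Group 1 (a <= b): [(5, 1, 12), (4, 7, 8)]
  Group 2 (a > b): [(3, 11, 8), (1, 6, 5), (6, 8, 4), (2, 10, 2)]
Optimal job order: [5, 4, 3, 1, 6, 2]
Schedule:
  Job 5: M1 done at 1, M2 done at 13
  Job 4: M1 done at 8, M2 done at 21
  Job 3: M1 done at 19, M2 done at 29
  Job 1: M1 done at 25, M2 done at 34
  Job 6: M1 done at 33, M2 done at 38
  Job 2: M1 done at 43, M2 done at 45
Makespan = 45

45


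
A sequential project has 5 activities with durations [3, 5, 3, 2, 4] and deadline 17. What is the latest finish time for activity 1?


LF(activity 1) = deadline - sum of successor durations
Successors: activities 2 through 5 with durations [5, 3, 2, 4]
Sum of successor durations = 14
LF = 17 - 14 = 3

3


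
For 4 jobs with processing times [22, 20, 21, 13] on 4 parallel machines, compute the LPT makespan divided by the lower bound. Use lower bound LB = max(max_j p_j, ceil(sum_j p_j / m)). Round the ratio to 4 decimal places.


LPT order: [22, 21, 20, 13]
Machine loads after assignment: [22, 21, 20, 13]
LPT makespan = 22
Lower bound = max(max_job, ceil(total/4)) = max(22, 19) = 22
Ratio = 22 / 22 = 1.0

1.0


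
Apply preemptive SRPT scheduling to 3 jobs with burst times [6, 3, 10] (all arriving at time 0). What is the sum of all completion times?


Since all jobs arrive at t=0, SRPT equals SPT ordering.
SPT order: [3, 6, 10]
Completion times:
  Job 1: p=3, C=3
  Job 2: p=6, C=9
  Job 3: p=10, C=19
Total completion time = 3 + 9 + 19 = 31

31


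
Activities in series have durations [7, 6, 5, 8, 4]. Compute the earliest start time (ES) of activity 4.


Activity 4 starts after activities 1 through 3 complete.
Predecessor durations: [7, 6, 5]
ES = 7 + 6 + 5 = 18

18


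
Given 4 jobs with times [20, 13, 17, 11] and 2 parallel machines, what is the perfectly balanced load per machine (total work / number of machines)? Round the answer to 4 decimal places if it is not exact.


Total processing time = 20 + 13 + 17 + 11 = 61
Number of machines = 2
Ideal balanced load = 61 / 2 = 30.5

30.5


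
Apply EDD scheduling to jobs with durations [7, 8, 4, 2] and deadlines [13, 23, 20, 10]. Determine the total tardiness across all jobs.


Sort by due date (EDD order): [(2, 10), (7, 13), (4, 20), (8, 23)]
Compute completion times and tardiness:
  Job 1: p=2, d=10, C=2, tardiness=max(0,2-10)=0
  Job 2: p=7, d=13, C=9, tardiness=max(0,9-13)=0
  Job 3: p=4, d=20, C=13, tardiness=max(0,13-20)=0
  Job 4: p=8, d=23, C=21, tardiness=max(0,21-23)=0
Total tardiness = 0

0


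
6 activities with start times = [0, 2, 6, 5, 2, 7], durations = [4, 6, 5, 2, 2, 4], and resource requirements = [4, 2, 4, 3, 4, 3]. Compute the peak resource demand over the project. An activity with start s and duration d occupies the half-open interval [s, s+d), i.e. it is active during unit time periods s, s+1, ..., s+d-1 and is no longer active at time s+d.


Each activity i is active on [start_i, start_i + duration_i).
Compute total resource usage per time slot:
  t=0: active resources = [4], total = 4
  t=1: active resources = [4], total = 4
  t=2: active resources = [4, 2, 4], total = 10
  t=3: active resources = [4, 2, 4], total = 10
  t=4: active resources = [2], total = 2
  t=5: active resources = [2, 3], total = 5
  t=6: active resources = [2, 4, 3], total = 9
  t=7: active resources = [2, 4, 3], total = 9
  t=8: active resources = [4, 3], total = 7
  t=9: active resources = [4, 3], total = 7
  t=10: active resources = [4, 3], total = 7
Peak resource demand = 10

10


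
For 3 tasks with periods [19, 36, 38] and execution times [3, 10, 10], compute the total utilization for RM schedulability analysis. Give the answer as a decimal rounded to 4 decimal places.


Compute individual utilizations (exact fractions):
  Task 1: C/T = 3/19 (approx. 0.1579)
  Task 2: C/T = 10/36 = 5/18 (approx. 0.2778)
  Task 3: C/T = 10/38 = 5/19 (approx. 0.2632)
Total utilization U = 3/19 + 5/18 + 5/19 = 239/342
Rounded to 4 decimal places: U = 0.6988
RM (Liu & Layland) bound for 3 tasks = 0.779763; compare with U = 239/342 (approx. 0.698830)
U <= bound, so schedulable by RM sufficient condition.

0.6988


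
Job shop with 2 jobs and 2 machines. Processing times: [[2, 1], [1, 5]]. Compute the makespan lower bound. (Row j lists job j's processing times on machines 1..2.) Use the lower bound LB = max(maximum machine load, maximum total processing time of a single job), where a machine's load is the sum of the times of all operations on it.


Machine loads:
  Machine 1: 2 + 1 = 3
  Machine 2: 1 + 5 = 6
Max machine load = 6
Job totals:
  Job 1: 3
  Job 2: 6
Max job total = 6
Lower bound = max(6, 6) = 6

6


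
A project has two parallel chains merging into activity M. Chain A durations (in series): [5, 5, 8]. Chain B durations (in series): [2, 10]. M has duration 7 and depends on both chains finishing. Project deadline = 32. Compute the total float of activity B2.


Forward pass: ES(B2) = sum of predecessors on chain B = 2
EF = ES + duration = 2 + 10 = 12
Backward pass: LF(M) = deadline = 32; LS(M) = 32 - 7 = 25
LF(B2) = LS(M) - sum(successors on chain B) = 25 - 0 = 25
LS = LF - duration = 25 - 10 = 15
Total float = LS - ES = 15 - 2 = 13

13


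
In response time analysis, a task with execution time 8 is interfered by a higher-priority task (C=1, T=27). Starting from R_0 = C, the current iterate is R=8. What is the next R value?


R_next = C + ceil(R_prev / T_hp) * C_hp
ceil(8 / 27) = ceil(0.2963) = 1
Interference = 1 * 1 = 1
R_next = 8 + 1 = 9

9


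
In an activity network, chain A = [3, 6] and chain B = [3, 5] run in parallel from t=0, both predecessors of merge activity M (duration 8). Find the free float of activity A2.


ES(A2) = sum of predecessors on chain A = 3
EF(A2) = ES + duration = 3 + 6 = 9
Successor of A2 is M. ES(M) = max(sum(A), sum(B)) = max(9, 8) = 9
Free float = ES(successor) - EF(current) = 9 - 9 = 0

0


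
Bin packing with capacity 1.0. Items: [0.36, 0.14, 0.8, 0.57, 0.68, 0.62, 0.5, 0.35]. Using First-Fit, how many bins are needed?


Place items sequentially using First-Fit:
  Item 0.36 -> new Bin 1
  Item 0.14 -> Bin 1 (now 0.5)
  Item 0.8 -> new Bin 2
  Item 0.57 -> new Bin 3
  Item 0.68 -> new Bin 4
  Item 0.62 -> new Bin 5
  Item 0.5 -> Bin 1 (now 1.0)
  Item 0.35 -> Bin 3 (now 0.92)
Total bins used = 5

5


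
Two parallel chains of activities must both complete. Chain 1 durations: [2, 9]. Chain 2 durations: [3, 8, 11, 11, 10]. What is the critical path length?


Path A total = 2 + 9 = 11
Path B total = 3 + 8 + 11 + 11 + 10 = 43
Critical path = longest path = max(11, 43) = 43

43


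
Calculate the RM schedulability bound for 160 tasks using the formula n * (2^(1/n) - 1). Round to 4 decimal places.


Compute 2^(1/160) = 1.0043415673
Subtract 1: 1.0043415673 - 1 = 0.0043415673
Multiply by n: 160 * 0.0043415673 = 0.6946507680
Round to 4 dp: 0.6947

0.6947


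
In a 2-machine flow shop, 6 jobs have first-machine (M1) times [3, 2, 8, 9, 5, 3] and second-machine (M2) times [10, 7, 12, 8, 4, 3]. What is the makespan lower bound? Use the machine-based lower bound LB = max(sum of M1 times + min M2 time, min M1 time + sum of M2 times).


LB1 = sum(M1 times) + min(M2 times) = 30 + 3 = 33
LB2 = min(M1 times) + sum(M2 times) = 2 + 44 = 46
Lower bound = max(LB1, LB2) = max(33, 46) = 46

46


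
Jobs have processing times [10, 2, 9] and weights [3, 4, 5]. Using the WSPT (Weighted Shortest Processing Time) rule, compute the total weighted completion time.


Compute p/w ratios and sort ascending (WSPT): [(2, 4), (9, 5), (10, 3)]
Compute weighted completion times:
  Job (p=2,w=4): C=2, w*C=4*2=8
  Job (p=9,w=5): C=11, w*C=5*11=55
  Job (p=10,w=3): C=21, w*C=3*21=63
Total weighted completion time = 126

126


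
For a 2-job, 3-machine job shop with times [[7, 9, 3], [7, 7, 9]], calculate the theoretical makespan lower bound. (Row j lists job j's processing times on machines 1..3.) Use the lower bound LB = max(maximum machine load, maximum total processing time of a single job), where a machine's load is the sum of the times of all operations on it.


Machine loads:
  Machine 1: 7 + 7 = 14
  Machine 2: 9 + 7 = 16
  Machine 3: 3 + 9 = 12
Max machine load = 16
Job totals:
  Job 1: 19
  Job 2: 23
Max job total = 23
Lower bound = max(16, 23) = 23

23


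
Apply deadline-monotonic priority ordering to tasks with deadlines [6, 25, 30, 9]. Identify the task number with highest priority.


Sort tasks by relative deadline (ascending):
  Task 1: deadline = 6
  Task 4: deadline = 9
  Task 2: deadline = 25
  Task 3: deadline = 30
Priority order (highest first): [1, 4, 2, 3]
Highest priority task = 1

1


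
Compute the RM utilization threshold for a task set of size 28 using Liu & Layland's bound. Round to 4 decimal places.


Compute 2^(1/28) = 1.0250642120
Subtract 1: 1.0250642120 - 1 = 0.0250642120
Multiply by n: 28 * 0.0250642120 = 0.7017979360
Round to 4 dp: 0.7018

0.7018


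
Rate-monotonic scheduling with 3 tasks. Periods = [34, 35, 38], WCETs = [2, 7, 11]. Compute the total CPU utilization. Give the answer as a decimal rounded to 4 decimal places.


Compute individual utilizations (exact fractions):
  Task 1: C/T = 2/34 = 1/17 (approx. 0.0588)
  Task 2: C/T = 7/35 = 1/5 (approx. 0.2)
  Task 3: C/T = 11/38 (approx. 0.2895)
Total utilization U = 1/17 + 1/5 + 11/38 = 1771/3230
Rounded to 4 decimal places: U = 0.5483
RM (Liu & Layland) bound for 3 tasks = 0.779763; compare with U = 1771/3230 (approx. 0.548297)
U <= bound, so schedulable by RM sufficient condition.

0.5483


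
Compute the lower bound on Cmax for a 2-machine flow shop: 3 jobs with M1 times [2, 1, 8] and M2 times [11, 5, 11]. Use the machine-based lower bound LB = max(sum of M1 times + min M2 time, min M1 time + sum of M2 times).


LB1 = sum(M1 times) + min(M2 times) = 11 + 5 = 16
LB2 = min(M1 times) + sum(M2 times) = 1 + 27 = 28
Lower bound = max(LB1, LB2) = max(16, 28) = 28

28


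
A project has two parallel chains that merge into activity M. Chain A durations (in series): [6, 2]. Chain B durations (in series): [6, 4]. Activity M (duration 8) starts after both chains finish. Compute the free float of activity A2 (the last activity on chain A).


ES(A2) = sum of predecessors on chain A = 6
EF(A2) = ES + duration = 6 + 2 = 8
Successor of A2 is M. ES(M) = max(sum(A), sum(B)) = max(8, 10) = 10
Free float = ES(successor) - EF(current) = 10 - 8 = 2

2


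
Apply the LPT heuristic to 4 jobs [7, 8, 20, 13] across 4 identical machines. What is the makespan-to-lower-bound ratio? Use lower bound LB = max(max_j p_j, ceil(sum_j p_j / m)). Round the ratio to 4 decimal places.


LPT order: [20, 13, 8, 7]
Machine loads after assignment: [20, 13, 8, 7]
LPT makespan = 20
Lower bound = max(max_job, ceil(total/4)) = max(20, 12) = 20
Ratio = 20 / 20 = 1.0

1.0
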